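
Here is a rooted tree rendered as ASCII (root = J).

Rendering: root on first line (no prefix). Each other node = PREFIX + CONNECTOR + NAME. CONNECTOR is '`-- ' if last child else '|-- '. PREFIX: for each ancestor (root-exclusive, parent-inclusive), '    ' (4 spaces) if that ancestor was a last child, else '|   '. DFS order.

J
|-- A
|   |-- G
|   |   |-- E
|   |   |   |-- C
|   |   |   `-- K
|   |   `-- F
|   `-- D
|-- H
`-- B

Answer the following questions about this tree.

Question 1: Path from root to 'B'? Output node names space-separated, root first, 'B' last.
Walk down from root: J -> B

Answer: J B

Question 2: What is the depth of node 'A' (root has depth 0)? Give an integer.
Path from root to A: J -> A
Depth = number of edges = 1

Answer: 1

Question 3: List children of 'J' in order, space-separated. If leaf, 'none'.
Node J's children (from adjacency): A, H, B

Answer: A H B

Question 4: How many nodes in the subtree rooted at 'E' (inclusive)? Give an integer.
Subtree rooted at E contains: C, E, K
Count = 3

Answer: 3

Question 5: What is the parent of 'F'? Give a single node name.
Answer: G

Derivation:
Scan adjacency: F appears as child of G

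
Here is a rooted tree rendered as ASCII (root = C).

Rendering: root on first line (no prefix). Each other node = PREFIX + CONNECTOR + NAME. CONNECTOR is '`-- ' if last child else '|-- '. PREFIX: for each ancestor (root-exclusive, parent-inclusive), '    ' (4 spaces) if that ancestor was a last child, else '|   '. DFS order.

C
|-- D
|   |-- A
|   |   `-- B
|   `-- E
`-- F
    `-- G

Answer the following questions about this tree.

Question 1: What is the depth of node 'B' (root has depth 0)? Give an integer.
Path from root to B: C -> D -> A -> B
Depth = number of edges = 3

Answer: 3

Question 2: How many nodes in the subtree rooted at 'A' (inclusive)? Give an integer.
Subtree rooted at A contains: A, B
Count = 2

Answer: 2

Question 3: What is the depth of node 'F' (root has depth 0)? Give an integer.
Answer: 1

Derivation:
Path from root to F: C -> F
Depth = number of edges = 1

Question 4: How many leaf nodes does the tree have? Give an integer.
Leaves (nodes with no children): B, E, G

Answer: 3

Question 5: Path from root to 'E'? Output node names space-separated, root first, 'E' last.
Walk down from root: C -> D -> E

Answer: C D E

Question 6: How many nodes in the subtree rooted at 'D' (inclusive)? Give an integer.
Answer: 4

Derivation:
Subtree rooted at D contains: A, B, D, E
Count = 4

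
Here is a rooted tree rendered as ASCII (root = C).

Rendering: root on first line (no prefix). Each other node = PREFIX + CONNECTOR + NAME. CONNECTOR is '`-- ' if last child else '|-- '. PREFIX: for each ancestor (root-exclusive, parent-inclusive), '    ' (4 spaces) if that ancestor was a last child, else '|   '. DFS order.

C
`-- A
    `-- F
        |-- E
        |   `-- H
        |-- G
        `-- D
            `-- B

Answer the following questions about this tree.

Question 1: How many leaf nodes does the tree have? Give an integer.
Answer: 3

Derivation:
Leaves (nodes with no children): B, G, H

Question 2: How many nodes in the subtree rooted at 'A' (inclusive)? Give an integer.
Subtree rooted at A contains: A, B, D, E, F, G, H
Count = 7

Answer: 7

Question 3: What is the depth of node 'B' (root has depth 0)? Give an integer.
Path from root to B: C -> A -> F -> D -> B
Depth = number of edges = 4

Answer: 4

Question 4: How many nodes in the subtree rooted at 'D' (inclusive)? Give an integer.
Answer: 2

Derivation:
Subtree rooted at D contains: B, D
Count = 2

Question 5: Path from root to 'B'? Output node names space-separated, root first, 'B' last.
Walk down from root: C -> A -> F -> D -> B

Answer: C A F D B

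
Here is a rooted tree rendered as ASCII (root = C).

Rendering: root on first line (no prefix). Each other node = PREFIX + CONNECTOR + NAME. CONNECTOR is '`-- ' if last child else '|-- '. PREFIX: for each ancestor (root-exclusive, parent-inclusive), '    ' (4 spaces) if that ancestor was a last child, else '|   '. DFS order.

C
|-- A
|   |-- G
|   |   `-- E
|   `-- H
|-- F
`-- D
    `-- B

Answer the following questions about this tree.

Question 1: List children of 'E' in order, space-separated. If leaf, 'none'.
Node E's children (from adjacency): (leaf)

Answer: none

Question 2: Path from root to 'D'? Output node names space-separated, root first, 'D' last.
Answer: C D

Derivation:
Walk down from root: C -> D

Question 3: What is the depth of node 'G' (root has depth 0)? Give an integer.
Answer: 2

Derivation:
Path from root to G: C -> A -> G
Depth = number of edges = 2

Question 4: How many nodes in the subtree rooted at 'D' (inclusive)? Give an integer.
Answer: 2

Derivation:
Subtree rooted at D contains: B, D
Count = 2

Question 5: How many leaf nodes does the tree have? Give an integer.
Leaves (nodes with no children): B, E, F, H

Answer: 4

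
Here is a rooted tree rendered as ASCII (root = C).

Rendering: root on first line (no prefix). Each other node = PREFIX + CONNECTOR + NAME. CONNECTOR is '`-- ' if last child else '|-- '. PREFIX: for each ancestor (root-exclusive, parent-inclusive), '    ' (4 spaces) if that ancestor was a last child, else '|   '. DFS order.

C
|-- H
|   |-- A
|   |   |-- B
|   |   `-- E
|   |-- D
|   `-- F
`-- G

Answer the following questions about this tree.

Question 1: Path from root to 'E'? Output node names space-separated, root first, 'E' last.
Walk down from root: C -> H -> A -> E

Answer: C H A E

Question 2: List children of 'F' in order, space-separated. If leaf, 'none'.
Answer: none

Derivation:
Node F's children (from adjacency): (leaf)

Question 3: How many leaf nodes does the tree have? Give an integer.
Leaves (nodes with no children): B, D, E, F, G

Answer: 5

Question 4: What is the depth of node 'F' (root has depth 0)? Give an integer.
Answer: 2

Derivation:
Path from root to F: C -> H -> F
Depth = number of edges = 2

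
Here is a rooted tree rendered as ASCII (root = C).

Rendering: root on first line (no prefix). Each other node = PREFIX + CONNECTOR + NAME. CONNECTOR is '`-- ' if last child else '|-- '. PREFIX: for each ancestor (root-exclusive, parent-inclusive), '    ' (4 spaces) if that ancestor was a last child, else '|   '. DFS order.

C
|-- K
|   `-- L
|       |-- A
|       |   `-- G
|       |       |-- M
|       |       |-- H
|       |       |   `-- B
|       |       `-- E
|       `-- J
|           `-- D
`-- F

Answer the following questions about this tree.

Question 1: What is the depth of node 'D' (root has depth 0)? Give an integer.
Path from root to D: C -> K -> L -> J -> D
Depth = number of edges = 4

Answer: 4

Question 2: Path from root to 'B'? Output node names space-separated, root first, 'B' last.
Walk down from root: C -> K -> L -> A -> G -> H -> B

Answer: C K L A G H B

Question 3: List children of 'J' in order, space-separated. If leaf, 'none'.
Node J's children (from adjacency): D

Answer: D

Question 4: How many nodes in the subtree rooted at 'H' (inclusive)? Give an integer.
Answer: 2

Derivation:
Subtree rooted at H contains: B, H
Count = 2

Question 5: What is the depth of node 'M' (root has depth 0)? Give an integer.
Path from root to M: C -> K -> L -> A -> G -> M
Depth = number of edges = 5

Answer: 5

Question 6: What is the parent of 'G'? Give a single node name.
Answer: A

Derivation:
Scan adjacency: G appears as child of A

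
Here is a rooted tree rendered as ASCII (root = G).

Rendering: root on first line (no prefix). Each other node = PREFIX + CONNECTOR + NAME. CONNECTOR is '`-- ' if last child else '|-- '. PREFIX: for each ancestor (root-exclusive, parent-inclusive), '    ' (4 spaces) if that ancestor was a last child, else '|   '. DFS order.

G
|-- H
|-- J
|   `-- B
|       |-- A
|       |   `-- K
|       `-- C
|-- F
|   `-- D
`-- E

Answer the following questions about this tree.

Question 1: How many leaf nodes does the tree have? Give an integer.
Answer: 5

Derivation:
Leaves (nodes with no children): C, D, E, H, K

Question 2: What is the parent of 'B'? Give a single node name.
Answer: J

Derivation:
Scan adjacency: B appears as child of J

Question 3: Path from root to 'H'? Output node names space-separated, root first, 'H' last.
Answer: G H

Derivation:
Walk down from root: G -> H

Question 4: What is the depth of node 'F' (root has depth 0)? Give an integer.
Path from root to F: G -> F
Depth = number of edges = 1

Answer: 1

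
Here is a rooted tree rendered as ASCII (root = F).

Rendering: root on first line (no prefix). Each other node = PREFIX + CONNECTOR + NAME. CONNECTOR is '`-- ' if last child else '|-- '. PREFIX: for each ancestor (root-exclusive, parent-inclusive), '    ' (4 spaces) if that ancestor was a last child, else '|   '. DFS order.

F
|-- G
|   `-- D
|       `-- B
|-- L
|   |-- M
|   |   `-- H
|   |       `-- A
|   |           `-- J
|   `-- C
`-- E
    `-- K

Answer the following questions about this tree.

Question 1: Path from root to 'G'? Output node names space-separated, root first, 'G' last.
Answer: F G

Derivation:
Walk down from root: F -> G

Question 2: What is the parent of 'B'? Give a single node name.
Answer: D

Derivation:
Scan adjacency: B appears as child of D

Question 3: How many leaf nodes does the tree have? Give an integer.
Answer: 4

Derivation:
Leaves (nodes with no children): B, C, J, K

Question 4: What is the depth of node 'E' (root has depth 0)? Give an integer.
Path from root to E: F -> E
Depth = number of edges = 1

Answer: 1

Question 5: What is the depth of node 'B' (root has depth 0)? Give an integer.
Path from root to B: F -> G -> D -> B
Depth = number of edges = 3

Answer: 3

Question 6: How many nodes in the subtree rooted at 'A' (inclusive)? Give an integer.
Subtree rooted at A contains: A, J
Count = 2

Answer: 2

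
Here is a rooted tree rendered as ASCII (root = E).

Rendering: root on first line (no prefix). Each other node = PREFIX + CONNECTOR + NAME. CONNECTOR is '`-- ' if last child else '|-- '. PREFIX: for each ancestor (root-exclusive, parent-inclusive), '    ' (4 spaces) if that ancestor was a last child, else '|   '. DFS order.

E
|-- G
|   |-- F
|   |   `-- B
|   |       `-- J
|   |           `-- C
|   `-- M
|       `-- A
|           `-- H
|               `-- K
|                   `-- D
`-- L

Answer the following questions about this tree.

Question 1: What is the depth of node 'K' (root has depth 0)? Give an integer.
Answer: 5

Derivation:
Path from root to K: E -> G -> M -> A -> H -> K
Depth = number of edges = 5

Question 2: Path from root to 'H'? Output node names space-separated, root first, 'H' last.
Answer: E G M A H

Derivation:
Walk down from root: E -> G -> M -> A -> H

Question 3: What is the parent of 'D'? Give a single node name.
Scan adjacency: D appears as child of K

Answer: K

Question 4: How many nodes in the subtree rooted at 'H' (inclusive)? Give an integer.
Subtree rooted at H contains: D, H, K
Count = 3

Answer: 3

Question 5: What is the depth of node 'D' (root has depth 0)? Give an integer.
Answer: 6

Derivation:
Path from root to D: E -> G -> M -> A -> H -> K -> D
Depth = number of edges = 6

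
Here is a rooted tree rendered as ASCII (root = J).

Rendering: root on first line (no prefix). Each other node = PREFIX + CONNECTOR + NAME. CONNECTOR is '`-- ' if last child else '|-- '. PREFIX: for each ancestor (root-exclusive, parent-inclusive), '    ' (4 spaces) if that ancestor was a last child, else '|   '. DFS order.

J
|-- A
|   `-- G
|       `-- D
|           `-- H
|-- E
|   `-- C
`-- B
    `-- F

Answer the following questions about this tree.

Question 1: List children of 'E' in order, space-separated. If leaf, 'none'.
Node E's children (from adjacency): C

Answer: C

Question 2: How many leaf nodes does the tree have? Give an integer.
Answer: 3

Derivation:
Leaves (nodes with no children): C, F, H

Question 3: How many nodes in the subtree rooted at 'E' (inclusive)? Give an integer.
Answer: 2

Derivation:
Subtree rooted at E contains: C, E
Count = 2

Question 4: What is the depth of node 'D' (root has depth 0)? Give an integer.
Path from root to D: J -> A -> G -> D
Depth = number of edges = 3

Answer: 3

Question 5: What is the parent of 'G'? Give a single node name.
Scan adjacency: G appears as child of A

Answer: A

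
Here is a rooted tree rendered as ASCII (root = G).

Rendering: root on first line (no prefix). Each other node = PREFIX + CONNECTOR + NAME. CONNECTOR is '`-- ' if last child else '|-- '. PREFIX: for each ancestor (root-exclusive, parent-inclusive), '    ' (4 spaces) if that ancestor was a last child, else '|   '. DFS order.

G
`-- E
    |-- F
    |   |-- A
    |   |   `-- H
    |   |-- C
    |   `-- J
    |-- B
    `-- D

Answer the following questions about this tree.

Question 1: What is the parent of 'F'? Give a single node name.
Scan adjacency: F appears as child of E

Answer: E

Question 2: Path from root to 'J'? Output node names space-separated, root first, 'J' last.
Walk down from root: G -> E -> F -> J

Answer: G E F J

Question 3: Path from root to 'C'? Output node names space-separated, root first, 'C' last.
Walk down from root: G -> E -> F -> C

Answer: G E F C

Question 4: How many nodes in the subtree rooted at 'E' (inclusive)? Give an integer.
Answer: 8

Derivation:
Subtree rooted at E contains: A, B, C, D, E, F, H, J
Count = 8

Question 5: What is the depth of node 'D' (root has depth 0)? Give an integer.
Path from root to D: G -> E -> D
Depth = number of edges = 2

Answer: 2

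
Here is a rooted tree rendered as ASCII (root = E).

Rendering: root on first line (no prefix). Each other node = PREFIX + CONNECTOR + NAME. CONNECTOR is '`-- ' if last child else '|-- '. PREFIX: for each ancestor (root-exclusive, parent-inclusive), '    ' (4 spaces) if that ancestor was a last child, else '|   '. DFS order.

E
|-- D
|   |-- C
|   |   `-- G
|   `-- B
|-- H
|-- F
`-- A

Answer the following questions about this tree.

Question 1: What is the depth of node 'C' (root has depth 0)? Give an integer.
Answer: 2

Derivation:
Path from root to C: E -> D -> C
Depth = number of edges = 2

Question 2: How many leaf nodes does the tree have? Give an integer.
Leaves (nodes with no children): A, B, F, G, H

Answer: 5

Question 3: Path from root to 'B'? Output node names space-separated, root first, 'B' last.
Answer: E D B

Derivation:
Walk down from root: E -> D -> B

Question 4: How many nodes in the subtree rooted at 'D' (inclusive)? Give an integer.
Subtree rooted at D contains: B, C, D, G
Count = 4

Answer: 4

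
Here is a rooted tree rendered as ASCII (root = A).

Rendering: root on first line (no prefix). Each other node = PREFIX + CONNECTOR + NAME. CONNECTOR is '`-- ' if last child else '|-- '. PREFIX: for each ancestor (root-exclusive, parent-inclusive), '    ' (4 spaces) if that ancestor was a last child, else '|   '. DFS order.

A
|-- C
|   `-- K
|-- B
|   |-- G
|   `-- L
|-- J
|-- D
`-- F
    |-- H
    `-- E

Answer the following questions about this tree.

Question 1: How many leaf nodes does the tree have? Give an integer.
Answer: 7

Derivation:
Leaves (nodes with no children): D, E, G, H, J, K, L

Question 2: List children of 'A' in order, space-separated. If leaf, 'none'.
Answer: C B J D F

Derivation:
Node A's children (from adjacency): C, B, J, D, F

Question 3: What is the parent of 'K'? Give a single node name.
Scan adjacency: K appears as child of C

Answer: C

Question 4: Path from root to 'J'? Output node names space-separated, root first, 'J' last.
Answer: A J

Derivation:
Walk down from root: A -> J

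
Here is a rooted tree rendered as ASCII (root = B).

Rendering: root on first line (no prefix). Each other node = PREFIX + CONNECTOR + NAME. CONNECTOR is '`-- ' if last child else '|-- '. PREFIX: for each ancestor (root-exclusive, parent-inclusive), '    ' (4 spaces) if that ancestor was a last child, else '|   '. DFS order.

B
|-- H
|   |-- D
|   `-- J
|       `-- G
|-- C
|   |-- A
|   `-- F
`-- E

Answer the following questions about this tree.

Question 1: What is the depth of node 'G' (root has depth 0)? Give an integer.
Answer: 3

Derivation:
Path from root to G: B -> H -> J -> G
Depth = number of edges = 3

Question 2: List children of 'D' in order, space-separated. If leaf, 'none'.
Answer: none

Derivation:
Node D's children (from adjacency): (leaf)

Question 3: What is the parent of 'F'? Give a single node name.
Answer: C

Derivation:
Scan adjacency: F appears as child of C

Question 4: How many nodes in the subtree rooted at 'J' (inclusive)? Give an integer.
Subtree rooted at J contains: G, J
Count = 2

Answer: 2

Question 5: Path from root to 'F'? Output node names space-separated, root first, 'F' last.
Answer: B C F

Derivation:
Walk down from root: B -> C -> F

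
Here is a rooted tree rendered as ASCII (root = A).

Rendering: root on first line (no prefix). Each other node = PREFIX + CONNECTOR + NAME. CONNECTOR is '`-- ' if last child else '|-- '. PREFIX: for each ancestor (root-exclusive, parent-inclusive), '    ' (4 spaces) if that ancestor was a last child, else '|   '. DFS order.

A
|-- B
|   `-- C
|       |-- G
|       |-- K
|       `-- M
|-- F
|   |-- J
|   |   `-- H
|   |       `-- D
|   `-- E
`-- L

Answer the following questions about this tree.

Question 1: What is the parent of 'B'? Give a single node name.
Scan adjacency: B appears as child of A

Answer: A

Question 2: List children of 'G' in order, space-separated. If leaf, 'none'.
Node G's children (from adjacency): (leaf)

Answer: none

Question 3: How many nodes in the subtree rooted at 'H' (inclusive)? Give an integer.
Answer: 2

Derivation:
Subtree rooted at H contains: D, H
Count = 2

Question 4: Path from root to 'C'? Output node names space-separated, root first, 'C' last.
Answer: A B C

Derivation:
Walk down from root: A -> B -> C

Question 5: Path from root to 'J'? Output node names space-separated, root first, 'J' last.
Walk down from root: A -> F -> J

Answer: A F J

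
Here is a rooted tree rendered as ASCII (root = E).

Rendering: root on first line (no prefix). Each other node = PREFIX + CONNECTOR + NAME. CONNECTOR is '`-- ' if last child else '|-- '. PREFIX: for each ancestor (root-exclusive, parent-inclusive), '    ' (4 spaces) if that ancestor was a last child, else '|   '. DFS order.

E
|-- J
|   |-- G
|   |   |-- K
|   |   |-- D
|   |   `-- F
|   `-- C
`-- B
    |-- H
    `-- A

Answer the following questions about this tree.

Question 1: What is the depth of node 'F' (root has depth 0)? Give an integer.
Answer: 3

Derivation:
Path from root to F: E -> J -> G -> F
Depth = number of edges = 3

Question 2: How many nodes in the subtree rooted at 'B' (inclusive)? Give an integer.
Subtree rooted at B contains: A, B, H
Count = 3

Answer: 3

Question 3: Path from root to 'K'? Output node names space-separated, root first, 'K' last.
Answer: E J G K

Derivation:
Walk down from root: E -> J -> G -> K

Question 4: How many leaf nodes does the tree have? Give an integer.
Answer: 6

Derivation:
Leaves (nodes with no children): A, C, D, F, H, K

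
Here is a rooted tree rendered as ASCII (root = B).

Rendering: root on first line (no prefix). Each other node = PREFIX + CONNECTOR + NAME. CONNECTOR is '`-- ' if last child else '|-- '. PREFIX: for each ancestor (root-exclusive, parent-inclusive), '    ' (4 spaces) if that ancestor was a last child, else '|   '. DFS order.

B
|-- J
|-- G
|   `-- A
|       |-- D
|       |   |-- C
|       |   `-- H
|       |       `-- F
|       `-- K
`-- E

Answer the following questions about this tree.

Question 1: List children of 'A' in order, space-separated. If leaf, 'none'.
Answer: D K

Derivation:
Node A's children (from adjacency): D, K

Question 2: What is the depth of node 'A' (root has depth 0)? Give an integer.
Path from root to A: B -> G -> A
Depth = number of edges = 2

Answer: 2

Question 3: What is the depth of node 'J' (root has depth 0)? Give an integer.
Path from root to J: B -> J
Depth = number of edges = 1

Answer: 1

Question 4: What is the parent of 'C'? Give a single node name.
Scan adjacency: C appears as child of D

Answer: D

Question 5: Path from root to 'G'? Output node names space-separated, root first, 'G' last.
Walk down from root: B -> G

Answer: B G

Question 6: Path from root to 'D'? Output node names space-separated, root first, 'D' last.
Answer: B G A D

Derivation:
Walk down from root: B -> G -> A -> D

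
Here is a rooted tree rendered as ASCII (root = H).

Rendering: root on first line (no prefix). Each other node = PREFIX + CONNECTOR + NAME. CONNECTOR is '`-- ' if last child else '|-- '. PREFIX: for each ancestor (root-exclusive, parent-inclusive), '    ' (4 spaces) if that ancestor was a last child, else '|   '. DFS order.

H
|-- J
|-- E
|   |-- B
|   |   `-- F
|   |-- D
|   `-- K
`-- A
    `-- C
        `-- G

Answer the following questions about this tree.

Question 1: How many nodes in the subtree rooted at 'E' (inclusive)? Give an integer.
Subtree rooted at E contains: B, D, E, F, K
Count = 5

Answer: 5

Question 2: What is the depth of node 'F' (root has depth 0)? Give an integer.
Path from root to F: H -> E -> B -> F
Depth = number of edges = 3

Answer: 3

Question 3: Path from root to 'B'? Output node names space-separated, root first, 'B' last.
Answer: H E B

Derivation:
Walk down from root: H -> E -> B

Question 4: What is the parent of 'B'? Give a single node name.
Scan adjacency: B appears as child of E

Answer: E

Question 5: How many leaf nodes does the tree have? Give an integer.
Leaves (nodes with no children): D, F, G, J, K

Answer: 5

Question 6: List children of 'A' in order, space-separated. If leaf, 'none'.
Node A's children (from adjacency): C

Answer: C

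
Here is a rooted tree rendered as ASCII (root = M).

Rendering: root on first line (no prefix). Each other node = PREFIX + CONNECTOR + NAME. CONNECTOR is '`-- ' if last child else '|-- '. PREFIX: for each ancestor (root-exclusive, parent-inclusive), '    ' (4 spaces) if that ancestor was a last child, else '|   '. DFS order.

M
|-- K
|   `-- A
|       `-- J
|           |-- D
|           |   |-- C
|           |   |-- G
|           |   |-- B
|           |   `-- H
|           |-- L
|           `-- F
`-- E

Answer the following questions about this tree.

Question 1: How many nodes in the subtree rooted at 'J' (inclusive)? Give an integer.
Answer: 8

Derivation:
Subtree rooted at J contains: B, C, D, F, G, H, J, L
Count = 8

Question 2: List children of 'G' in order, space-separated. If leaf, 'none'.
Answer: none

Derivation:
Node G's children (from adjacency): (leaf)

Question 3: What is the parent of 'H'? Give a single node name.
Scan adjacency: H appears as child of D

Answer: D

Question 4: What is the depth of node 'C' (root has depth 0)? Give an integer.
Path from root to C: M -> K -> A -> J -> D -> C
Depth = number of edges = 5

Answer: 5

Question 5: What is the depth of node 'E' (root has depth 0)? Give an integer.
Answer: 1

Derivation:
Path from root to E: M -> E
Depth = number of edges = 1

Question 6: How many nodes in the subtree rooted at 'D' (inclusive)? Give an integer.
Subtree rooted at D contains: B, C, D, G, H
Count = 5

Answer: 5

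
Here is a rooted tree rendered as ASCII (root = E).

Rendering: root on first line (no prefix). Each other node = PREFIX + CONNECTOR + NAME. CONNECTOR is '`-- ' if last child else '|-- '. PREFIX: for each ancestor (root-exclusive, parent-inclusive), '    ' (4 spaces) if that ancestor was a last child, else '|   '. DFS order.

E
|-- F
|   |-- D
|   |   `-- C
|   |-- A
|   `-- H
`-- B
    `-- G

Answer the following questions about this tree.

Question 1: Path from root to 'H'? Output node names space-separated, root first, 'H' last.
Walk down from root: E -> F -> H

Answer: E F H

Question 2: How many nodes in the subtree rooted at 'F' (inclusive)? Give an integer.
Answer: 5

Derivation:
Subtree rooted at F contains: A, C, D, F, H
Count = 5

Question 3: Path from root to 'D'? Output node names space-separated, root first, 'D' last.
Answer: E F D

Derivation:
Walk down from root: E -> F -> D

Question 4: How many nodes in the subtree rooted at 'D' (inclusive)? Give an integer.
Answer: 2

Derivation:
Subtree rooted at D contains: C, D
Count = 2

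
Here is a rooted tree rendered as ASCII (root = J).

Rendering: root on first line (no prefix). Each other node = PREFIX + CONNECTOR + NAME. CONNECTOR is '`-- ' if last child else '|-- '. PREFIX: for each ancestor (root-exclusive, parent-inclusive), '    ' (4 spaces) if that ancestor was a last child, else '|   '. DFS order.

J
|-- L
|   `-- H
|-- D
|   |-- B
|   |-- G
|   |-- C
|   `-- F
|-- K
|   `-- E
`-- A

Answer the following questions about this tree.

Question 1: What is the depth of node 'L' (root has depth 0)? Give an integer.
Path from root to L: J -> L
Depth = number of edges = 1

Answer: 1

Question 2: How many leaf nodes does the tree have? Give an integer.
Answer: 7

Derivation:
Leaves (nodes with no children): A, B, C, E, F, G, H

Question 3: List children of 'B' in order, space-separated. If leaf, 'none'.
Node B's children (from adjacency): (leaf)

Answer: none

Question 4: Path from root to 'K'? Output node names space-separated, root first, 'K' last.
Walk down from root: J -> K

Answer: J K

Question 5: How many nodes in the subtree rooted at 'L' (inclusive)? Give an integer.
Subtree rooted at L contains: H, L
Count = 2

Answer: 2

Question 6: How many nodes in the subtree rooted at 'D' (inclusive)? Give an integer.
Answer: 5

Derivation:
Subtree rooted at D contains: B, C, D, F, G
Count = 5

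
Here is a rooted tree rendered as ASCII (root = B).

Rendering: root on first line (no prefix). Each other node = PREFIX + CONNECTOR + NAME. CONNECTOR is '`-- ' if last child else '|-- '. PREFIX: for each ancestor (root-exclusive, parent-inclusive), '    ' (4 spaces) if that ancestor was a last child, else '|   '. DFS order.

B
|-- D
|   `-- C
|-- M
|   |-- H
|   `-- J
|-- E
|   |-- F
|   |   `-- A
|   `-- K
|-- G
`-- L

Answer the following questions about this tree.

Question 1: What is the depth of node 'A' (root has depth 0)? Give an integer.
Path from root to A: B -> E -> F -> A
Depth = number of edges = 3

Answer: 3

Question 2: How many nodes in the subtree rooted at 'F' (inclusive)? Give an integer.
Answer: 2

Derivation:
Subtree rooted at F contains: A, F
Count = 2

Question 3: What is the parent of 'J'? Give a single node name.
Answer: M

Derivation:
Scan adjacency: J appears as child of M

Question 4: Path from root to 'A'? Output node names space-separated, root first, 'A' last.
Answer: B E F A

Derivation:
Walk down from root: B -> E -> F -> A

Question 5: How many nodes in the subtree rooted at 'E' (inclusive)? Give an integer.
Answer: 4

Derivation:
Subtree rooted at E contains: A, E, F, K
Count = 4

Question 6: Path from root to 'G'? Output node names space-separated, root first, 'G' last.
Walk down from root: B -> G

Answer: B G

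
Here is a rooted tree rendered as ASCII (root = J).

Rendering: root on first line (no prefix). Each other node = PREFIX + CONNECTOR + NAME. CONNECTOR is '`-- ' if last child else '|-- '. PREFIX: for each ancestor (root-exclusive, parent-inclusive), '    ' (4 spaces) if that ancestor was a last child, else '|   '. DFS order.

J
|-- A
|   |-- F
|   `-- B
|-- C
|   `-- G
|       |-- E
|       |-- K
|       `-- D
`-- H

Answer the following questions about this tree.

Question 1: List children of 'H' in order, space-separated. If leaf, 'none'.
Answer: none

Derivation:
Node H's children (from adjacency): (leaf)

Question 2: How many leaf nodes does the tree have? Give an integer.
Answer: 6

Derivation:
Leaves (nodes with no children): B, D, E, F, H, K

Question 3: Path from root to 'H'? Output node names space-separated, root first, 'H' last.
Answer: J H

Derivation:
Walk down from root: J -> H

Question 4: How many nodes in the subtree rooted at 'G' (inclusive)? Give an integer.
Answer: 4

Derivation:
Subtree rooted at G contains: D, E, G, K
Count = 4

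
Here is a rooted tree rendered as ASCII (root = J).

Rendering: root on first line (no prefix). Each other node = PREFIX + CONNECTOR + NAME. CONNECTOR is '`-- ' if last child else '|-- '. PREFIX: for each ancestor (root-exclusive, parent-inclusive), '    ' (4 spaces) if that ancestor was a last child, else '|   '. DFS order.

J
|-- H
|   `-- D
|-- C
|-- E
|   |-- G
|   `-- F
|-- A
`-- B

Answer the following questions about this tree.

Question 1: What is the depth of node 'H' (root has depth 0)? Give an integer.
Path from root to H: J -> H
Depth = number of edges = 1

Answer: 1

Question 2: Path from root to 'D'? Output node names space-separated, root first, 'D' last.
Answer: J H D

Derivation:
Walk down from root: J -> H -> D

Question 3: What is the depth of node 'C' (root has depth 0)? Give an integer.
Path from root to C: J -> C
Depth = number of edges = 1

Answer: 1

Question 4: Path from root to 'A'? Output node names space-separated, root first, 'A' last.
Walk down from root: J -> A

Answer: J A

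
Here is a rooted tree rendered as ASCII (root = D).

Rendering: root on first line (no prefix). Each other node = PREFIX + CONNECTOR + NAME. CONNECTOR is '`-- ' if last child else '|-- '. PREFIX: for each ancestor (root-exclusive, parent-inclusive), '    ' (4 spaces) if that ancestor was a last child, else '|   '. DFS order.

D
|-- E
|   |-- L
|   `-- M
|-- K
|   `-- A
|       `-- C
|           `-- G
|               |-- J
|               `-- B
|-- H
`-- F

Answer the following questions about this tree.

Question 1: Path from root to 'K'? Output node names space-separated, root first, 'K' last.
Walk down from root: D -> K

Answer: D K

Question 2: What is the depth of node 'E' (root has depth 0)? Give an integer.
Answer: 1

Derivation:
Path from root to E: D -> E
Depth = number of edges = 1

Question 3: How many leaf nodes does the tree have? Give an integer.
Answer: 6

Derivation:
Leaves (nodes with no children): B, F, H, J, L, M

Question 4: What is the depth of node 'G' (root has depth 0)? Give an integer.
Path from root to G: D -> K -> A -> C -> G
Depth = number of edges = 4

Answer: 4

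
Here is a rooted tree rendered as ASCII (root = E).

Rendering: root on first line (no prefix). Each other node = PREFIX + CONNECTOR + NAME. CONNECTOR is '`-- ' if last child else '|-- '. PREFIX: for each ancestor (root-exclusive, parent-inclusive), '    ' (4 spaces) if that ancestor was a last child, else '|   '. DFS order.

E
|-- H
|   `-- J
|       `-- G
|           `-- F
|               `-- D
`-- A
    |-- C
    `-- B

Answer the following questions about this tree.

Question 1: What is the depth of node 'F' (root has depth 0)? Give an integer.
Path from root to F: E -> H -> J -> G -> F
Depth = number of edges = 4

Answer: 4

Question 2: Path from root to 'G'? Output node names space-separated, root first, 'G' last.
Answer: E H J G

Derivation:
Walk down from root: E -> H -> J -> G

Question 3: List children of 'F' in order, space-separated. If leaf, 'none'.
Node F's children (from adjacency): D

Answer: D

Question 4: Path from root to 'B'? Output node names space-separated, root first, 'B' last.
Answer: E A B

Derivation:
Walk down from root: E -> A -> B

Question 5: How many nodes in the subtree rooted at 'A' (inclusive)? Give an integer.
Subtree rooted at A contains: A, B, C
Count = 3

Answer: 3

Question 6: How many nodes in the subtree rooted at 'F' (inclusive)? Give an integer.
Answer: 2

Derivation:
Subtree rooted at F contains: D, F
Count = 2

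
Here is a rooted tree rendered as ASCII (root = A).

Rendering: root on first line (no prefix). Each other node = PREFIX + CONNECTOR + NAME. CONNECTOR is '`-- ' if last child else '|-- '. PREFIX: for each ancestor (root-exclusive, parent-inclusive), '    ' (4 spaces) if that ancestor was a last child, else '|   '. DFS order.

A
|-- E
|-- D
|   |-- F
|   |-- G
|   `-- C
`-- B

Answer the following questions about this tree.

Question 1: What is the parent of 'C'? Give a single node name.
Scan adjacency: C appears as child of D

Answer: D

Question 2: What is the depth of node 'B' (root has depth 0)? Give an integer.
Path from root to B: A -> B
Depth = number of edges = 1

Answer: 1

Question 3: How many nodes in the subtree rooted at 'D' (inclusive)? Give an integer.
Subtree rooted at D contains: C, D, F, G
Count = 4

Answer: 4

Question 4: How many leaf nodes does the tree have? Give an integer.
Answer: 5

Derivation:
Leaves (nodes with no children): B, C, E, F, G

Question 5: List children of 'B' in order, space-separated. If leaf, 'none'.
Node B's children (from adjacency): (leaf)

Answer: none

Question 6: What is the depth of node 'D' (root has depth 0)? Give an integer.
Answer: 1

Derivation:
Path from root to D: A -> D
Depth = number of edges = 1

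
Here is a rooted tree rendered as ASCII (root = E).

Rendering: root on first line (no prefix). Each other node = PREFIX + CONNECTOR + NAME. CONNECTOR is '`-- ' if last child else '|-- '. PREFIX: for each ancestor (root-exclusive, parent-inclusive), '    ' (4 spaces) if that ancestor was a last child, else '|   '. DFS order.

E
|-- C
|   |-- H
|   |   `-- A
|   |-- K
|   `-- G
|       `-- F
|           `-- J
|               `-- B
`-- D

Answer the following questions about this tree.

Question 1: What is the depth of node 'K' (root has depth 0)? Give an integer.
Answer: 2

Derivation:
Path from root to K: E -> C -> K
Depth = number of edges = 2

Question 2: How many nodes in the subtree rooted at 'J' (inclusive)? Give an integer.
Subtree rooted at J contains: B, J
Count = 2

Answer: 2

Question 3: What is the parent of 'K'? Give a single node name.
Answer: C

Derivation:
Scan adjacency: K appears as child of C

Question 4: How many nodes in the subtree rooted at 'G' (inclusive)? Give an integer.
Answer: 4

Derivation:
Subtree rooted at G contains: B, F, G, J
Count = 4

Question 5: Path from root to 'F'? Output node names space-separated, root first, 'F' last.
Answer: E C G F

Derivation:
Walk down from root: E -> C -> G -> F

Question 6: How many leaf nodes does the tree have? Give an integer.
Answer: 4

Derivation:
Leaves (nodes with no children): A, B, D, K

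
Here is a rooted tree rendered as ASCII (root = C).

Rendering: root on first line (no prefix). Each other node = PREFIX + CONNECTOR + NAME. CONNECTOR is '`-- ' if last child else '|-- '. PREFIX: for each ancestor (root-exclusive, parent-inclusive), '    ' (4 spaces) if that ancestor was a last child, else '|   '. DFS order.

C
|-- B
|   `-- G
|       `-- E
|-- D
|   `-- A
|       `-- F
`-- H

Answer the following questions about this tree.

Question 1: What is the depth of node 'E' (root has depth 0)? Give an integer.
Path from root to E: C -> B -> G -> E
Depth = number of edges = 3

Answer: 3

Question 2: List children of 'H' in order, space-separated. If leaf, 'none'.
Node H's children (from adjacency): (leaf)

Answer: none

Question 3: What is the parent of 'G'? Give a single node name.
Scan adjacency: G appears as child of B

Answer: B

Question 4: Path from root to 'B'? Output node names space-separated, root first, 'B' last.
Walk down from root: C -> B

Answer: C B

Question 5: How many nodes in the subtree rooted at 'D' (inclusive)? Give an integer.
Answer: 3

Derivation:
Subtree rooted at D contains: A, D, F
Count = 3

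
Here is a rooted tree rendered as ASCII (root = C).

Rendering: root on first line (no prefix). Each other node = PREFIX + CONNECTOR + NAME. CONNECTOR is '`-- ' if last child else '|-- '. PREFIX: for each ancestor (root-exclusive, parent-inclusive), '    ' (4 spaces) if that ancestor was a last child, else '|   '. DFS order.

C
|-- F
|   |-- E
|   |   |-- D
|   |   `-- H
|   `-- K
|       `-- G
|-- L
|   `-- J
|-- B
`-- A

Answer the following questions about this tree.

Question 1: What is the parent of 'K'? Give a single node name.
Scan adjacency: K appears as child of F

Answer: F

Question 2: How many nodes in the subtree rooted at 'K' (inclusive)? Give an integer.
Answer: 2

Derivation:
Subtree rooted at K contains: G, K
Count = 2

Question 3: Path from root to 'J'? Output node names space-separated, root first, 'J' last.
Answer: C L J

Derivation:
Walk down from root: C -> L -> J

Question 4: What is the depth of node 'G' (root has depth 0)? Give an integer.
Answer: 3

Derivation:
Path from root to G: C -> F -> K -> G
Depth = number of edges = 3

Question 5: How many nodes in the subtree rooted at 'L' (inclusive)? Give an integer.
Subtree rooted at L contains: J, L
Count = 2

Answer: 2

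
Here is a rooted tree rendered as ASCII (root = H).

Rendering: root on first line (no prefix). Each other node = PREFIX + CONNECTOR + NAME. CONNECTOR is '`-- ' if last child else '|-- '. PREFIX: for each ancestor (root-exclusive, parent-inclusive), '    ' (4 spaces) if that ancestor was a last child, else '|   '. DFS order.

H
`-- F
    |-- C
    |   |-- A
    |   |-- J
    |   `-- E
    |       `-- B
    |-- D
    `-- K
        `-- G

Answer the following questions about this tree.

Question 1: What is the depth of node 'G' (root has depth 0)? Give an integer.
Path from root to G: H -> F -> K -> G
Depth = number of edges = 3

Answer: 3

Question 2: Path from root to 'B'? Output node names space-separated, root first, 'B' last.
Answer: H F C E B

Derivation:
Walk down from root: H -> F -> C -> E -> B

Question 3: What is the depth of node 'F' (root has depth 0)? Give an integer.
Path from root to F: H -> F
Depth = number of edges = 1

Answer: 1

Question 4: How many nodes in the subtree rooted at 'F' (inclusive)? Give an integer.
Subtree rooted at F contains: A, B, C, D, E, F, G, J, K
Count = 9

Answer: 9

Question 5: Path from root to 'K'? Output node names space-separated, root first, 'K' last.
Answer: H F K

Derivation:
Walk down from root: H -> F -> K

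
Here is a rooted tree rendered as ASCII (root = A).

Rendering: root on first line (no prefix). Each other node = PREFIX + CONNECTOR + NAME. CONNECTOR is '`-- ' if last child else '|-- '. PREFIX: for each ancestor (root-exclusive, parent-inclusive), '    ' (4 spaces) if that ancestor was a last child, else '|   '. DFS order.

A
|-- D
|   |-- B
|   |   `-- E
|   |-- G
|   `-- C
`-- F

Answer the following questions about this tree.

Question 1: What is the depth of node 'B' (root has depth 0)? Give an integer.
Answer: 2

Derivation:
Path from root to B: A -> D -> B
Depth = number of edges = 2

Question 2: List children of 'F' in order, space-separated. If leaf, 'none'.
Answer: none

Derivation:
Node F's children (from adjacency): (leaf)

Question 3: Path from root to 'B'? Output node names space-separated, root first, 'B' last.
Answer: A D B

Derivation:
Walk down from root: A -> D -> B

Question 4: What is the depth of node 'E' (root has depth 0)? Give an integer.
Answer: 3

Derivation:
Path from root to E: A -> D -> B -> E
Depth = number of edges = 3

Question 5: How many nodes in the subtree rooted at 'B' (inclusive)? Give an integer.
Subtree rooted at B contains: B, E
Count = 2

Answer: 2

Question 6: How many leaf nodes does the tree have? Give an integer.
Answer: 4

Derivation:
Leaves (nodes with no children): C, E, F, G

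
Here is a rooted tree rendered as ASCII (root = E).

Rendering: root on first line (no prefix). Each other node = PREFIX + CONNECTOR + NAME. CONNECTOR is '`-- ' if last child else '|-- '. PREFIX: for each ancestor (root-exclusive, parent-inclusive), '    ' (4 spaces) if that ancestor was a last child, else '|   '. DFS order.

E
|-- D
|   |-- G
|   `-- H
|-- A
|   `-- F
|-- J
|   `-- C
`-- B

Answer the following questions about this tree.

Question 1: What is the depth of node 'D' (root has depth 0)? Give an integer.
Path from root to D: E -> D
Depth = number of edges = 1

Answer: 1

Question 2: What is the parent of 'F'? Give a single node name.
Answer: A

Derivation:
Scan adjacency: F appears as child of A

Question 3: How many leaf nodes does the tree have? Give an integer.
Leaves (nodes with no children): B, C, F, G, H

Answer: 5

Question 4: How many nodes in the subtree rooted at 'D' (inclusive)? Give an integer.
Subtree rooted at D contains: D, G, H
Count = 3

Answer: 3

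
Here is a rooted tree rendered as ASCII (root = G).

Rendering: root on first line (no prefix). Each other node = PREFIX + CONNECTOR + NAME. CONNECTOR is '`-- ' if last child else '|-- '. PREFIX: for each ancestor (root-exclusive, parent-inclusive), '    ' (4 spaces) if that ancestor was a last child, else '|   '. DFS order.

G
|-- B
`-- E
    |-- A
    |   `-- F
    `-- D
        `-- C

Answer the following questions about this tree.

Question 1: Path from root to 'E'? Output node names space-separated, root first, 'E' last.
Walk down from root: G -> E

Answer: G E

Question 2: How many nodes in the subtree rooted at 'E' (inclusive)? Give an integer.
Subtree rooted at E contains: A, C, D, E, F
Count = 5

Answer: 5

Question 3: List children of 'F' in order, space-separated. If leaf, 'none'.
Node F's children (from adjacency): (leaf)

Answer: none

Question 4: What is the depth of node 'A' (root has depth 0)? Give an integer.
Path from root to A: G -> E -> A
Depth = number of edges = 2

Answer: 2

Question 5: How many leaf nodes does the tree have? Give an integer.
Leaves (nodes with no children): B, C, F

Answer: 3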